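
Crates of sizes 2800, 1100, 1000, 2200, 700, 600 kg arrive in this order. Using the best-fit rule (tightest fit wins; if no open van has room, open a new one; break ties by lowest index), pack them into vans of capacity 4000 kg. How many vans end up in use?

  2800 → van 1 (new)  [load 2800/4000]
  1100 → van 1  [load 3900/4000]
  1000 → van 2 (new)  [load 1000/4000]
  2200 → van 2  [load 3200/4000]
  700 → van 2  [load 3900/4000]
  600 → van 3 (new)  [load 600/4000]
3 vans opened.

3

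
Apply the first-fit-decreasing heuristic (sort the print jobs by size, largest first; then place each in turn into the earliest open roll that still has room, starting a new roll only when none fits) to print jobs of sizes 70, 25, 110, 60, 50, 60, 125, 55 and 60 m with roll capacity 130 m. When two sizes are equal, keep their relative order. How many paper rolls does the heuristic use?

5

Sorted descending: 125, 110, 70, 60, 60, 60, 55, 50, 25.
  125 → roll 1 (new)  [load 125/130]
  110 → roll 2 (new)  [load 110/130]
  70 → roll 3 (new)  [load 70/130]
  60 → roll 3  [load 130/130]
  60 → roll 4 (new)  [load 60/130]
  60 → roll 4  [load 120/130]
  55 → roll 5 (new)  [load 55/130]
  50 → roll 5  [load 105/130]
  25 → roll 5  [load 130/130]
5 paper rolls opened.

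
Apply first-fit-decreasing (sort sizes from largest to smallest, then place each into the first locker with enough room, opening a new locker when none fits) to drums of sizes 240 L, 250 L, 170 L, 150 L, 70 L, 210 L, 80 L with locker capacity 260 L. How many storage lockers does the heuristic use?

Sorted descending: 250, 240, 210, 170, 150, 80, 70.
  250 → locker 1 (new)  [load 250/260]
  240 → locker 2 (new)  [load 240/260]
  210 → locker 3 (new)  [load 210/260]
  170 → locker 4 (new)  [load 170/260]
  150 → locker 5 (new)  [load 150/260]
  80 → locker 4  [load 250/260]
  70 → locker 5  [load 220/260]
5 storage lockers opened.

5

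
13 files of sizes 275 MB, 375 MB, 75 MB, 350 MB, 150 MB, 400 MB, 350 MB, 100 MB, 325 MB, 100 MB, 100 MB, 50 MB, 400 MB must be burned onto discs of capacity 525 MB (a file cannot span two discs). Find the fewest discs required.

7

Total = 400 + 400 + 375 + 350 + 350 + 325 + 275 + 150 + 100 + 100 + 100 + 75 + 50 = 3050 MB.
Lower bound: ⌈3050/525⌉ = 6 discs.
Also, 7 files each exceed 525/2 MB, and no two of those can share a disc, so at least 7 discs are needed.
A packing using 7 discs:
  disc 1: 400 + 100 = 500
  disc 2: 400 + 100 = 500
  disc 3: 375 + 150 = 525
  disc 4: 350 + 100 + 75 = 525
  disc 5: 350 + 50 = 400
  disc 6: 325 = 325
  disc 7: 275 = 275
This matches the lower bound, so 7 is optimal.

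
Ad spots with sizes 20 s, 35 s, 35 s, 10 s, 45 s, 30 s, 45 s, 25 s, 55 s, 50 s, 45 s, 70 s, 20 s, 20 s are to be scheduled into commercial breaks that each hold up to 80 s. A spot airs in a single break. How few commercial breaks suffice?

Total = 70 + 55 + 50 + 45 + 45 + 45 + 35 + 35 + 30 + 25 + 20 + 20 + 20 + 10 = 505 s.
Lower bound: ⌈505/80⌉ = 7 commercial breaks.
A packing using 7 commercial breaks:
  break 1: 70 + 10 = 80
  break 2: 55 + 25 = 80
  break 3: 50 + 30 = 80
  break 4: 45 + 35 = 80
  break 5: 45 + 35 = 80
  break 6: 45 + 20 = 65
  break 7: 20 + 20 = 40
This matches the lower bound, so 7 is optimal.

7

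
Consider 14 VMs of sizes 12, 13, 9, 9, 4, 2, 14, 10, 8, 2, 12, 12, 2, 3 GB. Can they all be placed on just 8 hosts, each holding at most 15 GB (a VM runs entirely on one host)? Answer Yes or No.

Total = 112 GB; ⌈112/15⌉ = 8.
9 VMs each exceed half the capacity and cannot share a host, forcing at least 9 hosts.
At least 9 hosts are required, but only 8 are allowed.

No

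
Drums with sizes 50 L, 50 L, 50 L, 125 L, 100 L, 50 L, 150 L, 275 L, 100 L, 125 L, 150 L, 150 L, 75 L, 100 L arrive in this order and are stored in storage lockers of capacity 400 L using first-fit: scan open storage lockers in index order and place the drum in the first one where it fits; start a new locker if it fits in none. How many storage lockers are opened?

4

  50 → locker 1 (new)  [load 50/400]
  50 → locker 1  [load 100/400]
  50 → locker 1  [load 150/400]
  125 → locker 1  [load 275/400]
  100 → locker 1  [load 375/400]
  50 → locker 2 (new)  [load 50/400]
  150 → locker 2  [load 200/400]
  275 → locker 3 (new)  [load 275/400]
  100 → locker 2  [load 300/400]
  125 → locker 3  [load 400/400]
  150 → locker 4 (new)  [load 150/400]
  150 → locker 4  [load 300/400]
  75 → locker 2  [load 375/400]
  100 → locker 4  [load 400/400]
4 storage lockers opened.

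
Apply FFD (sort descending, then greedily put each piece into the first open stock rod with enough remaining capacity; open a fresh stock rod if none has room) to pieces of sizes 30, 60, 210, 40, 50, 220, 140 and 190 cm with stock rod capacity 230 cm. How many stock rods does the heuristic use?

Sorted descending: 220, 210, 190, 140, 60, 50, 40, 30.
  220 → stock rod 1 (new)  [load 220/230]
  210 → stock rod 2 (new)  [load 210/230]
  190 → stock rod 3 (new)  [load 190/230]
  140 → stock rod 4 (new)  [load 140/230]
  60 → stock rod 4  [load 200/230]
  50 → stock rod 5 (new)  [load 50/230]
  40 → stock rod 3  [load 230/230]
  30 → stock rod 4  [load 230/230]
5 stock rods opened.

5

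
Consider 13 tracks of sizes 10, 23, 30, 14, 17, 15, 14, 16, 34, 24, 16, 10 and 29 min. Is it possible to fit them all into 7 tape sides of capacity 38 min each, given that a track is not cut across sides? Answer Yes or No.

No

Total = 252 min; ⌈252/38⌉ = 7.
The bound of 7 does not rule out 7, but exhaustive search shows no assignment into 7 tape sides of capacity 38 min exists — the minimum is 8.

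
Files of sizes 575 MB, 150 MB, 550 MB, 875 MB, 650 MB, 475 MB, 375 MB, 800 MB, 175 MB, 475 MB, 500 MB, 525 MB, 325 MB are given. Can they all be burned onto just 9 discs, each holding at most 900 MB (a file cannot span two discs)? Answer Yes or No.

A valid assignment using 9 discs:
  disc 1: 875 = 875
  disc 2: 800 = 800
  disc 3: 650 + 175 = 825
  disc 4: 575 + 325 = 900
  disc 5: 550 + 150 = 700
  disc 6: 525 + 375 = 900
  disc 7: 500 = 500
  disc 8: 475 = 475
  disc 9: 475 = 475
Every load is within 900 MB, so 9 discs suffice.

Yes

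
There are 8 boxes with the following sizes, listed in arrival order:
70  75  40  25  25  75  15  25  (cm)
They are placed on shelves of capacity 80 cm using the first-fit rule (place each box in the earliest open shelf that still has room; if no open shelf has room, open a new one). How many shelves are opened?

5

  70 → shelf 1 (new)  [load 70/80]
  75 → shelf 2 (new)  [load 75/80]
  40 → shelf 3 (new)  [load 40/80]
  25 → shelf 3  [load 65/80]
  25 → shelf 4 (new)  [load 25/80]
  75 → shelf 5 (new)  [load 75/80]
  15 → shelf 3  [load 80/80]
  25 → shelf 4  [load 50/80]
5 shelves opened.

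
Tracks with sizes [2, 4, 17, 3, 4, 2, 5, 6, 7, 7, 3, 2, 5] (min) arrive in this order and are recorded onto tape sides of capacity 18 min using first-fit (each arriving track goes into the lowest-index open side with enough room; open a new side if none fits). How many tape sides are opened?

4

  2 → side 1 (new)  [load 2/18]
  4 → side 1  [load 6/18]
  17 → side 2 (new)  [load 17/18]
  3 → side 1  [load 9/18]
  4 → side 1  [load 13/18]
  2 → side 1  [load 15/18]
  5 → side 3 (new)  [load 5/18]
  6 → side 3  [load 11/18]
  7 → side 3  [load 18/18]
  7 → side 4 (new)  [load 7/18]
  3 → side 1  [load 18/18]
  2 → side 4  [load 9/18]
  5 → side 4  [load 14/18]
4 tape sides opened.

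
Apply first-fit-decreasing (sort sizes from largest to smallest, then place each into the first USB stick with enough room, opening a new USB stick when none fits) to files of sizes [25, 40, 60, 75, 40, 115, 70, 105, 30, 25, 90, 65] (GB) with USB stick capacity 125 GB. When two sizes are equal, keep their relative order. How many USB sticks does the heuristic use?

Sorted descending: 115, 105, 90, 75, 70, 65, 60, 40, 40, 30, 25, 25.
  115 → USB stick 1 (new)  [load 115/125]
  105 → USB stick 2 (new)  [load 105/125]
  90 → USB stick 3 (new)  [load 90/125]
  75 → USB stick 4 (new)  [load 75/125]
  70 → USB stick 5 (new)  [load 70/125]
  65 → USB stick 6 (new)  [load 65/125]
  60 → USB stick 6  [load 125/125]
  40 → USB stick 4  [load 115/125]
  40 → USB stick 5  [load 110/125]
  30 → USB stick 3  [load 120/125]
  25 → USB stick 7 (new)  [load 25/125]
  25 → USB stick 7  [load 50/125]
7 USB sticks opened.

7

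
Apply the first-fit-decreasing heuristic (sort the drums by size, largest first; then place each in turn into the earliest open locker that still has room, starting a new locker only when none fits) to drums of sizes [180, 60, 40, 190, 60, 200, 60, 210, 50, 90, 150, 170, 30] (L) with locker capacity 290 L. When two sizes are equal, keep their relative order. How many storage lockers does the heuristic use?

6

Sorted descending: 210, 200, 190, 180, 170, 150, 90, 60, 60, 60, 50, 40, 30.
  210 → locker 1 (new)  [load 210/290]
  200 → locker 2 (new)  [load 200/290]
  190 → locker 3 (new)  [load 190/290]
  180 → locker 4 (new)  [load 180/290]
  170 → locker 5 (new)  [load 170/290]
  150 → locker 6 (new)  [load 150/290]
  90 → locker 2  [load 290/290]
  60 → locker 1  [load 270/290]
  60 → locker 3  [load 250/290]
  60 → locker 4  [load 240/290]
  50 → locker 4  [load 290/290]
  40 → locker 3  [load 290/290]
  30 → locker 5  [load 200/290]
6 storage lockers opened.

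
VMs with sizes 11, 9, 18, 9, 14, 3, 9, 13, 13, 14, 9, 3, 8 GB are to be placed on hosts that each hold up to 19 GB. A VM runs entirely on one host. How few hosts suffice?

8

Total = 18 + 14 + 14 + 13 + 13 + 11 + 9 + 9 + 9 + 9 + 8 + 3 + 3 = 133 GB.
Lower bound: ⌈133/19⌉ = 7 hosts.
A packing using 8 hosts:
  host 1: 18 = 18
  host 2: 14 + 3 = 17
  host 3: 14 + 3 = 17
  host 4: 13 = 13
  host 5: 13 = 13
  host 6: 11 + 8 = 19
  host 7: 9 + 9 = 18
  host 8: 9 + 9 = 18
No arrangement into 7 hosts stays within capacity, so 8 is optimal.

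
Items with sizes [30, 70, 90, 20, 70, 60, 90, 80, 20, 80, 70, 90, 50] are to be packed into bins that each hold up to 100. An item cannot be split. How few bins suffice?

10

Total = 90 + 90 + 90 + 80 + 80 + 70 + 70 + 70 + 60 + 50 + 30 + 20 + 20 = 820.
Lower bound: ⌈820/100⌉ = 9 bins.
A packing using 10 bins:
  bin 1: 90 = 90
  bin 2: 90 = 90
  bin 3: 90 = 90
  bin 4: 80 + 20 = 100
  bin 5: 80 + 20 = 100
  bin 6: 70 + 30 = 100
  bin 7: 70 = 70
  bin 8: 70 = 70
  bin 9: 60 = 60
  bin 10: 50 = 50
No arrangement into 9 bins stays within capacity, so 10 is optimal.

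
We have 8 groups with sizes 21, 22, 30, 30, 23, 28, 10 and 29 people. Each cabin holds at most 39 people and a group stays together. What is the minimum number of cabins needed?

Total = 30 + 30 + 29 + 28 + 23 + 22 + 21 + 10 = 193 people.
Lower bound: ⌈193/39⌉ = 5 cabins.
Also, 7 groups each exceed 39/2 people, and no two of those can share a cabin, so at least 7 cabins are needed.
A packing using 7 cabins:
  cabin 1: 30 = 30
  cabin 2: 30 = 30
  cabin 3: 29 + 10 = 39
  cabin 4: 28 = 28
  cabin 5: 23 = 23
  cabin 6: 22 = 22
  cabin 7: 21 = 21
This matches the lower bound, so 7 is optimal.

7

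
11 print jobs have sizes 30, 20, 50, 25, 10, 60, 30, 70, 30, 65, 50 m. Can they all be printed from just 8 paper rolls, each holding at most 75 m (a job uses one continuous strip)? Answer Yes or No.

Yes

A valid assignment using 7 paper rolls:
  roll 1: 70 = 70
  roll 2: 65 + 10 = 75
  roll 3: 60 = 60
  roll 4: 50 + 25 = 75
  roll 5: 50 + 20 = 70
  roll 6: 30 + 30 = 60
  roll 7: 30 = 30
That uses only 7 ≤ 8, so 8 paper rolls are enough.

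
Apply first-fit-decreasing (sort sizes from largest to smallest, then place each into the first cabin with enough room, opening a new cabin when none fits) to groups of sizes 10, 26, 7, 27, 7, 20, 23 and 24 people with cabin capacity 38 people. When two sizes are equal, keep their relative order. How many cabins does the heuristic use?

Sorted descending: 27, 26, 24, 23, 20, 10, 7, 7.
  27 → cabin 1 (new)  [load 27/38]
  26 → cabin 2 (new)  [load 26/38]
  24 → cabin 3 (new)  [load 24/38]
  23 → cabin 4 (new)  [load 23/38]
  20 → cabin 5 (new)  [load 20/38]
  10 → cabin 1  [load 37/38]
  7 → cabin 2  [load 33/38]
  7 → cabin 3  [load 31/38]
5 cabins opened.

5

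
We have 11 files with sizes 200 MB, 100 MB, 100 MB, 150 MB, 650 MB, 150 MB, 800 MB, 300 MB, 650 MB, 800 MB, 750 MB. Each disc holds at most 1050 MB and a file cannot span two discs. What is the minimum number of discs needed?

Total = 800 + 800 + 750 + 650 + 650 + 300 + 200 + 150 + 150 + 100 + 100 = 4650 MB.
Lower bound: ⌈4650/1050⌉ = 5 discs.
A packing using 5 discs:
  disc 1: 800 + 200 = 1000
  disc 2: 800 + 150 + 100 = 1050
  disc 3: 750 + 300 = 1050
  disc 4: 650 + 150 + 100 = 900
  disc 5: 650 = 650
This matches the lower bound, so 5 is optimal.

5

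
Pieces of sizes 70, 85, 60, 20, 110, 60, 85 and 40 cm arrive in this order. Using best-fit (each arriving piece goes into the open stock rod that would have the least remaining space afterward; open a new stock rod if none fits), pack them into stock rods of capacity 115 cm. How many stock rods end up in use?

  70 → stock rod 1 (new)  [load 70/115]
  85 → stock rod 2 (new)  [load 85/115]
  60 → stock rod 3 (new)  [load 60/115]
  20 → stock rod 2  [load 105/115]
  110 → stock rod 4 (new)  [load 110/115]
  60 → stock rod 5 (new)  [load 60/115]
  85 → stock rod 6 (new)  [load 85/115]
  40 → stock rod 1  [load 110/115]
6 stock rods opened.

6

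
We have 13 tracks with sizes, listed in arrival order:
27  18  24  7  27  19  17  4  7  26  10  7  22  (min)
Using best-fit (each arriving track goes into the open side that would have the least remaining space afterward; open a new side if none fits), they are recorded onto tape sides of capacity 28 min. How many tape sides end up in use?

  27 → side 1 (new)  [load 27/28]
  18 → side 2 (new)  [load 18/28]
  24 → side 3 (new)  [load 24/28]
  7 → side 2  [load 25/28]
  27 → side 4 (new)  [load 27/28]
  19 → side 5 (new)  [load 19/28]
  17 → side 6 (new)  [load 17/28]
  4 → side 3  [load 28/28]
  7 → side 5  [load 26/28]
  26 → side 7 (new)  [load 26/28]
  10 → side 6  [load 27/28]
  7 → side 8 (new)  [load 7/28]
  22 → side 9 (new)  [load 22/28]
9 tape sides opened.

9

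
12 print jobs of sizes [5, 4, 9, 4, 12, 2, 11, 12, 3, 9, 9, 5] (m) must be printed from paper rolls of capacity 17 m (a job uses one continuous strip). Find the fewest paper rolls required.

Total = 12 + 12 + 11 + 9 + 9 + 9 + 5 + 5 + 4 + 4 + 3 + 2 = 85 m.
Lower bound: ⌈85/17⌉ = 5 paper rolls.
Also, 6 print jobs each exceed 17/2 m, and no two of those can share a roll, so at least 6 paper rolls are needed.
A packing using 6 paper rolls:
  roll 1: 12 + 5 = 17
  roll 2: 12 + 5 = 17
  roll 3: 11 + 4 + 2 = 17
  roll 4: 9 + 4 + 3 = 16
  roll 5: 9 = 9
  roll 6: 9 = 9
This matches the lower bound, so 6 is optimal.

6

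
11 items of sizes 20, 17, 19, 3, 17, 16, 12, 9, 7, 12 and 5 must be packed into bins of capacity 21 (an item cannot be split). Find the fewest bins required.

Total = 20 + 19 + 17 + 17 + 16 + 12 + 12 + 9 + 7 + 5 + 3 = 137.
Lower bound: ⌈137/21⌉ = 7 bins.
A packing using 7 bins:
  bin 1: 20 = 20
  bin 2: 19 = 19
  bin 3: 17 + 3 = 20
  bin 4: 17 = 17
  bin 5: 16 + 5 = 21
  bin 6: 12 + 9 = 21
  bin 7: 12 + 7 = 19
This matches the lower bound, so 7 is optimal.

7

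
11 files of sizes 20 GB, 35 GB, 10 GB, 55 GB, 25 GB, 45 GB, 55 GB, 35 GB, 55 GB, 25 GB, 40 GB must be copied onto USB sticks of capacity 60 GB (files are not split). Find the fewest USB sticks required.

Total = 55 + 55 + 55 + 45 + 40 + 35 + 35 + 25 + 25 + 20 + 10 = 400 GB.
Lower bound: ⌈400/60⌉ = 7 USB sticks.
A packing using 7 USB sticks:
  USB stick 1: 55 = 55
  USB stick 2: 55 = 55
  USB stick 3: 55 = 55
  USB stick 4: 45 + 10 = 55
  USB stick 5: 40 + 20 = 60
  USB stick 6: 35 + 25 = 60
  USB stick 7: 35 + 25 = 60
This matches the lower bound, so 7 is optimal.

7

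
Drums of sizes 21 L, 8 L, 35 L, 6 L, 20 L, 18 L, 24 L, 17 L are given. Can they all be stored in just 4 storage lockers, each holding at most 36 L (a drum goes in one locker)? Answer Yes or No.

No

Total = 149 L; ⌈149/36⌉ = 5.
At least 5 storage lockers are required, but only 4 are allowed.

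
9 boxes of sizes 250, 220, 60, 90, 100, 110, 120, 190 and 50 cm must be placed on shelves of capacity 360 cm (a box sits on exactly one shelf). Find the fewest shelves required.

4

Total = 250 + 220 + 190 + 120 + 110 + 100 + 90 + 60 + 50 = 1190 cm.
Lower bound: ⌈1190/360⌉ = 4 shelves.
A packing using 4 shelves:
  shelf 1: 250 + 110 = 360
  shelf 2: 220 + 120 = 340
  shelf 3: 190 + 100 + 60 = 350
  shelf 4: 90 + 50 = 140
This matches the lower bound, so 4 is optimal.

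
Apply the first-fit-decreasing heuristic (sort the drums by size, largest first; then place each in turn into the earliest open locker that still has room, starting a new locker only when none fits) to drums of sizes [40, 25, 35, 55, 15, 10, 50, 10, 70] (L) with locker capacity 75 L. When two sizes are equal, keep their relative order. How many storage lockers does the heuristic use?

Sorted descending: 70, 55, 50, 40, 35, 25, 15, 10, 10.
  70 → locker 1 (new)  [load 70/75]
  55 → locker 2 (new)  [load 55/75]
  50 → locker 3 (new)  [load 50/75]
  40 → locker 4 (new)  [load 40/75]
  35 → locker 4  [load 75/75]
  25 → locker 3  [load 75/75]
  15 → locker 2  [load 70/75]
  10 → locker 5 (new)  [load 10/75]
  10 → locker 5  [load 20/75]
5 storage lockers opened.

5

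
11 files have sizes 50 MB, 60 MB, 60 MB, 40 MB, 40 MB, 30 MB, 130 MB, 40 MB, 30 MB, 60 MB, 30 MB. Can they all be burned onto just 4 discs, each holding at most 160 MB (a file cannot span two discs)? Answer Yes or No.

Yes

A valid assignment using 4 discs:
  disc 1: 130 + 30 = 160
  disc 2: 60 + 60 + 40 = 160
  disc 3: 60 + 50 + 40 = 150
  disc 4: 40 + 30 + 30 = 100
Every load is within 160 MB, so 4 discs suffice.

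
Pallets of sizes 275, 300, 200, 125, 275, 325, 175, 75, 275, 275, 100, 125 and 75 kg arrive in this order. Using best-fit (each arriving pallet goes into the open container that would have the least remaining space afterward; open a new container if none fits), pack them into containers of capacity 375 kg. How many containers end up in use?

  275 → container 1 (new)  [load 275/375]
  300 → container 2 (new)  [load 300/375]
  200 → container 3 (new)  [load 200/375]
  125 → container 3  [load 325/375]
  275 → container 4 (new)  [load 275/375]
  325 → container 5 (new)  [load 325/375]
  175 → container 6 (new)  [load 175/375]
  75 → container 2  [load 375/375]
  275 → container 7 (new)  [load 275/375]
  275 → container 8 (new)  [load 275/375]
  100 → container 1  [load 375/375]
  125 → container 6  [load 300/375]
  75 → container 6  [load 375/375]
8 containers opened.

8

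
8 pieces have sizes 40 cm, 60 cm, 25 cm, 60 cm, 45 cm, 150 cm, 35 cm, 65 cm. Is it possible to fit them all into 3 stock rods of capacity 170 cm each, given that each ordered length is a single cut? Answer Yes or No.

A valid assignment using 3 stock rods:
  stock rod 1: 150 = 150
  stock rod 2: 65 + 60 + 45 = 170
  stock rod 3: 60 + 40 + 35 + 25 = 160
Every load is within 170 cm, so 3 stock rods suffice.

Yes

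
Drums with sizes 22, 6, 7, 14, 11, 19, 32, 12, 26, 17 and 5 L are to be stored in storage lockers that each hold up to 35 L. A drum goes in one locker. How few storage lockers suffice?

Total = 32 + 26 + 22 + 19 + 17 + 14 + 12 + 11 + 7 + 6 + 5 = 171 L.
Lower bound: ⌈171/35⌉ = 5 storage lockers.
A packing using 6 storage lockers:
  locker 1: 32 = 32
  locker 2: 26 + 7 = 33
  locker 3: 22 + 12 = 34
  locker 4: 19 + 14 = 33
  locker 5: 17 + 11 + 6 = 34
  locker 6: 5 = 5
No arrangement into 5 storage lockers stays within capacity, so 6 is optimal.

6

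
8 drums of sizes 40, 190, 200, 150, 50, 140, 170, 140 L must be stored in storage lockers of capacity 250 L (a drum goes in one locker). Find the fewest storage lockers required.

6

Total = 200 + 190 + 170 + 150 + 140 + 140 + 50 + 40 = 1080 L.
Lower bound: ⌈1080/250⌉ = 5 storage lockers.
Also, 6 drums each exceed 125 L, and no two of those can share a locker, so at least 6 storage lockers are needed.
A packing using 6 storage lockers:
  locker 1: 200 + 50 = 250
  locker 2: 190 + 40 = 230
  locker 3: 170 = 170
  locker 4: 150 = 150
  locker 5: 140 = 140
  locker 6: 140 = 140
This matches the lower bound, so 6 is optimal.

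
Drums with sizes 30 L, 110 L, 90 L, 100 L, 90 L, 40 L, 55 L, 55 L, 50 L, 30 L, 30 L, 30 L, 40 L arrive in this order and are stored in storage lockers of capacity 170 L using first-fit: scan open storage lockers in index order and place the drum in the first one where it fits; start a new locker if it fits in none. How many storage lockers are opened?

5

  30 → locker 1 (new)  [load 30/170]
  110 → locker 1  [load 140/170]
  90 → locker 2 (new)  [load 90/170]
  100 → locker 3 (new)  [load 100/170]
  90 → locker 4 (new)  [load 90/170]
  40 → locker 2  [load 130/170]
  55 → locker 3  [load 155/170]
  55 → locker 4  [load 145/170]
  50 → locker 5 (new)  [load 50/170]
  30 → locker 1  [load 170/170]
  30 → locker 2  [load 160/170]
  30 → locker 5  [load 80/170]
  40 → locker 5  [load 120/170]
5 storage lockers opened.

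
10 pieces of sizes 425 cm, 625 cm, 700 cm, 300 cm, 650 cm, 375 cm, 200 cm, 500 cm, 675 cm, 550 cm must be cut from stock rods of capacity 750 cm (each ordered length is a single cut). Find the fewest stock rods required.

Total = 700 + 675 + 650 + 625 + 550 + 500 + 425 + 375 + 300 + 200 = 5000 cm.
Lower bound: ⌈5000/750⌉ = 7 stock rods.
A packing using 8 stock rods:
  stock rod 1: 700 = 700
  stock rod 2: 675 = 675
  stock rod 3: 650 = 650
  stock rod 4: 625 = 625
  stock rod 5: 550 + 200 = 750
  stock rod 6: 500 = 500
  stock rod 7: 425 + 300 = 725
  stock rod 8: 375 = 375
No arrangement into 7 stock rods stays within capacity, so 8 is optimal.

8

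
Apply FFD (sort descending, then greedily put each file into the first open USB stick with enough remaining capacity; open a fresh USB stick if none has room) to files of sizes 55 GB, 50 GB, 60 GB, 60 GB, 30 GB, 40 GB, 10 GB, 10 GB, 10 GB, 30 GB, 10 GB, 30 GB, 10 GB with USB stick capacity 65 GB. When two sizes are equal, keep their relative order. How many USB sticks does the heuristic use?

Sorted descending: 60, 60, 55, 50, 40, 30, 30, 30, 10, 10, 10, 10, 10.
  60 → USB stick 1 (new)  [load 60/65]
  60 → USB stick 2 (new)  [load 60/65]
  55 → USB stick 3 (new)  [load 55/65]
  50 → USB stick 4 (new)  [load 50/65]
  40 → USB stick 5 (new)  [load 40/65]
  30 → USB stick 6 (new)  [load 30/65]
  30 → USB stick 6  [load 60/65]
  30 → USB stick 7 (new)  [load 30/65]
  10 → USB stick 3  [load 65/65]
  10 → USB stick 4  [load 60/65]
  10 → USB stick 5  [load 50/65]
  10 → USB stick 5  [load 60/65]
  10 → USB stick 7  [load 40/65]
7 USB sticks opened.

7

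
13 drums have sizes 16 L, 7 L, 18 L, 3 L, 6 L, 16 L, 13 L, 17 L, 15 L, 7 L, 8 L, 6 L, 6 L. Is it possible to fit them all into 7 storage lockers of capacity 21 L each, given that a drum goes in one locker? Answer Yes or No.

No

Total = 138 L; ⌈138/21⌉ = 7.
The bound of 7 does not rule out 7, but exhaustive search shows no assignment into 7 storage lockers of capacity 21 L exists — the minimum is 8.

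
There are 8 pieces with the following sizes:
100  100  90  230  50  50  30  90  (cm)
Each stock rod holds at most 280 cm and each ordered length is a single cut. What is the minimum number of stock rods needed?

3

Total = 230 + 100 + 100 + 90 + 90 + 50 + 50 + 30 = 740 cm.
Lower bound: ⌈740/280⌉ = 3 stock rods.
A packing using 3 stock rods:
  stock rod 1: 230 + 50 = 280
  stock rod 2: 100 + 100 + 50 + 30 = 280
  stock rod 3: 90 + 90 = 180
This matches the lower bound, so 3 is optimal.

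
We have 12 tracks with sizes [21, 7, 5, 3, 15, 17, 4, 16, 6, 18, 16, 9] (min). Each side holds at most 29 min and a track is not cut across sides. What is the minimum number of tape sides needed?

6

Total = 21 + 18 + 17 + 16 + 16 + 15 + 9 + 7 + 6 + 5 + 4 + 3 = 137 min.
Lower bound: ⌈137/29⌉ = 5 tape sides.
Also, 6 tracks each exceed 29/2 min, and no two of those can share a side, so at least 6 tape sides are needed.
A packing using 6 tape sides:
  side 1: 21 + 7 = 28
  side 2: 18 + 9 = 27
  side 3: 17 + 6 + 5 = 28
  side 4: 16 + 4 + 3 = 23
  side 5: 16 = 16
  side 6: 15 = 15
This matches the lower bound, so 6 is optimal.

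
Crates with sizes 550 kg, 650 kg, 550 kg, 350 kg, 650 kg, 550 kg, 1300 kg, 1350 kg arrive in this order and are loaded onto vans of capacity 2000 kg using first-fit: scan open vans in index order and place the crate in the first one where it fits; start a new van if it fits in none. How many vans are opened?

4

  550 → van 1 (new)  [load 550/2000]
  650 → van 1  [load 1200/2000]
  550 → van 1  [load 1750/2000]
  350 → van 2 (new)  [load 350/2000]
  650 → van 2  [load 1000/2000]
  550 → van 2  [load 1550/2000]
  1300 → van 3 (new)  [load 1300/2000]
  1350 → van 4 (new)  [load 1350/2000]
4 vans opened.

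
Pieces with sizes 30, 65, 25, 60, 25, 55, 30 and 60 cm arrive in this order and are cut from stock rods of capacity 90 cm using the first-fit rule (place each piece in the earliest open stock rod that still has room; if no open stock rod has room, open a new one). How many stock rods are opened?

5

  30 → stock rod 1 (new)  [load 30/90]
  65 → stock rod 2 (new)  [load 65/90]
  25 → stock rod 1  [load 55/90]
  60 → stock rod 3 (new)  [load 60/90]
  25 → stock rod 1  [load 80/90]
  55 → stock rod 4 (new)  [load 55/90]
  30 → stock rod 3  [load 90/90]
  60 → stock rod 5 (new)  [load 60/90]
5 stock rods opened.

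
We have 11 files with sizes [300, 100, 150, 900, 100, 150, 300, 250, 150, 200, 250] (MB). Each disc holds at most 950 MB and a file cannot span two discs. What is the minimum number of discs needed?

4

Total = 900 + 300 + 300 + 250 + 250 + 200 + 150 + 150 + 150 + 100 + 100 = 2850 MB.
Lower bound: ⌈2850/950⌉ = 3 discs.
A packing using 4 discs:
  disc 1: 900 = 900
  disc 2: 300 + 300 + 250 + 100 = 950
  disc 3: 250 + 200 + 150 + 150 + 150 = 900
  disc 4: 100 = 100
No arrangement into 3 discs stays within capacity, so 4 is optimal.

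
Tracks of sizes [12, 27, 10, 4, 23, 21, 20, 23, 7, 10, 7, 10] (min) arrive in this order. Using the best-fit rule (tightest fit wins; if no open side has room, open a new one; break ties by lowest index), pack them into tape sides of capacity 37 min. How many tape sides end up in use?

5

  12 → side 1 (new)  [load 12/37]
  27 → side 2 (new)  [load 27/37]
  10 → side 2  [load 37/37]
  4 → side 1  [load 16/37]
  23 → side 3 (new)  [load 23/37]
  21 → side 1  [load 37/37]
  20 → side 4 (new)  [load 20/37]
  23 → side 5 (new)  [load 23/37]
  7 → side 3  [load 30/37]
  10 → side 5  [load 33/37]
  7 → side 3  [load 37/37]
  10 → side 4  [load 30/37]
5 tape sides opened.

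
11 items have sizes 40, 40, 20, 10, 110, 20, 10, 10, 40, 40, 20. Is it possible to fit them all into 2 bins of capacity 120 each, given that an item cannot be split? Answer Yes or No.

Total = 360; ⌈360/120⌉ = 3.
At least 3 bins are required, but only 2 are allowed.

No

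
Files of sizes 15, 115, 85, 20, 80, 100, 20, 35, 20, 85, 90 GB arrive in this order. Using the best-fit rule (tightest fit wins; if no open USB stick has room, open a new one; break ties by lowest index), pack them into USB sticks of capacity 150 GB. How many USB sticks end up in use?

6

  15 → USB stick 1 (new)  [load 15/150]
  115 → USB stick 1  [load 130/150]
  85 → USB stick 2 (new)  [load 85/150]
  20 → USB stick 1  [load 150/150]
  80 → USB stick 3 (new)  [load 80/150]
  100 → USB stick 4 (new)  [load 100/150]
  20 → USB stick 4  [load 120/150]
  35 → USB stick 2  [load 120/150]
  20 → USB stick 2  [load 140/150]
  85 → USB stick 5 (new)  [load 85/150]
  90 → USB stick 6 (new)  [load 90/150]
6 USB sticks opened.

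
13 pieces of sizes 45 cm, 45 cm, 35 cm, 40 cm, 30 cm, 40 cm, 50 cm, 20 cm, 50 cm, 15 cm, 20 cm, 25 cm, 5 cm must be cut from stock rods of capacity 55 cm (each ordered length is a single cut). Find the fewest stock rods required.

Total = 50 + 50 + 45 + 45 + 40 + 40 + 35 + 30 + 25 + 20 + 20 + 15 + 5 = 420 cm.
Lower bound: ⌈420/55⌉ = 8 stock rods.
A packing using 9 stock rods:
  stock rod 1: 50 + 5 = 55
  stock rod 2: 50 = 50
  stock rod 3: 45 = 45
  stock rod 4: 45 = 45
  stock rod 5: 40 + 15 = 55
  stock rod 6: 40 = 40
  stock rod 7: 35 + 20 = 55
  stock rod 8: 30 + 25 = 55
  stock rod 9: 20 = 20
No arrangement into 8 stock rods stays within capacity, so 9 is optimal.

9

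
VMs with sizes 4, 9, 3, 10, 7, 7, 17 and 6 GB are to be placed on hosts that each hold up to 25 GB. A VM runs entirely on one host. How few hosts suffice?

3

Total = 17 + 10 + 9 + 7 + 7 + 6 + 4 + 3 = 63 GB.
Lower bound: ⌈63/25⌉ = 3 hosts.
A packing using 3 hosts:
  host 1: 17 + 7 = 24
  host 2: 10 + 9 + 6 = 25
  host 3: 7 + 4 + 3 = 14
This matches the lower bound, so 3 is optimal.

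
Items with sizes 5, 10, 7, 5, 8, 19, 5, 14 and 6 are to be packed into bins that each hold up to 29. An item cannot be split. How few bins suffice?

3

Total = 19 + 14 + 10 + 8 + 7 + 6 + 5 + 5 + 5 = 79.
Lower bound: ⌈79/29⌉ = 3 bins.
A packing using 3 bins:
  bin 1: 19 + 10 = 29
  bin 2: 14 + 8 + 7 = 29
  bin 3: 6 + 5 + 5 + 5 = 21
This matches the lower bound, so 3 is optimal.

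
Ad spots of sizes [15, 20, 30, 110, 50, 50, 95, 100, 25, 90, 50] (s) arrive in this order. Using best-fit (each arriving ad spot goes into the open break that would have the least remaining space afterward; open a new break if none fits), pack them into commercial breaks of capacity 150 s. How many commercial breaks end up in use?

5

  15 → break 1 (new)  [load 15/150]
  20 → break 1  [load 35/150]
  30 → break 1  [load 65/150]
  110 → break 2 (new)  [load 110/150]
  50 → break 1  [load 115/150]
  50 → break 3 (new)  [load 50/150]
  95 → break 3  [load 145/150]
  100 → break 4 (new)  [load 100/150]
  25 → break 1  [load 140/150]
  90 → break 5 (new)  [load 90/150]
  50 → break 4  [load 150/150]
5 commercial breaks opened.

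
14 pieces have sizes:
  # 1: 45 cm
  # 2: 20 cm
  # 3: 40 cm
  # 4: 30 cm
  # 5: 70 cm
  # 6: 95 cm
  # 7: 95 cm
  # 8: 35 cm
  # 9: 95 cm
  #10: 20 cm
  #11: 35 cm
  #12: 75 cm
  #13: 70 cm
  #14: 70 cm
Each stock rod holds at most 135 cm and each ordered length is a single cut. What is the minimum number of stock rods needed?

Total = 95 + 95 + 95 + 75 + 70 + 70 + 70 + 45 + 40 + 35 + 35 + 30 + 20 + 20 = 795 cm.
Lower bound: ⌈795/135⌉ = 6 stock rods.
Also, 7 pieces each exceed 135/2 cm, and no two of those can share a stock rod, so at least 7 stock rods are needed.
A packing using 7 stock rods:
  stock rod 1: 95 + 40 = 135
  stock rod 2: 95 + 35 = 130
  stock rod 3: 95 + 35 = 130
  stock rod 4: 75 + 45 = 120
  stock rod 5: 70 + 30 + 20 = 120
  stock rod 6: 70 + 20 = 90
  stock rod 7: 70 = 70
This matches the lower bound, so 7 is optimal.

7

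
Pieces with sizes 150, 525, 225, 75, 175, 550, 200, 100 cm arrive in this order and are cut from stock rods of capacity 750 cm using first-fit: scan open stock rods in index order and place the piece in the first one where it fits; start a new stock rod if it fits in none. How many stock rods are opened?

3

  150 → stock rod 1 (new)  [load 150/750]
  525 → stock rod 1  [load 675/750]
  225 → stock rod 2 (new)  [load 225/750]
  75 → stock rod 1  [load 750/750]
  175 → stock rod 2  [load 400/750]
  550 → stock rod 3 (new)  [load 550/750]
  200 → stock rod 2  [load 600/750]
  100 → stock rod 2  [load 700/750]
3 stock rods opened.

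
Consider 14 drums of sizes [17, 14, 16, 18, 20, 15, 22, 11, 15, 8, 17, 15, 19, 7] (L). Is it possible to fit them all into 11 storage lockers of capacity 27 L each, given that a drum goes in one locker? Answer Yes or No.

A valid assignment using 11 storage lockers:
  locker 1: 22 = 22
  locker 2: 20 + 7 = 27
  locker 3: 19 + 8 = 27
  locker 4: 18 = 18
  locker 5: 17 = 17
  locker 6: 17 = 17
  locker 7: 16 + 11 = 27
  locker 8: 15 = 15
  locker 9: 15 = 15
  locker 10: 15 = 15
  locker 11: 14 = 14
Every load is within 27 L, so 11 storage lockers suffice.

Yes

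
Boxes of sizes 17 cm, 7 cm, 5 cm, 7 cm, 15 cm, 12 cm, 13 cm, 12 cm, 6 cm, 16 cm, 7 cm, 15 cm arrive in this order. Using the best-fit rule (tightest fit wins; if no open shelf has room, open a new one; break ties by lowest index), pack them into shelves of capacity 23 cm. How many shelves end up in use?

  17 → shelf 1 (new)  [load 17/23]
  7 → shelf 2 (new)  [load 7/23]
  5 → shelf 1  [load 22/23]
  7 → shelf 2  [load 14/23]
  15 → shelf 3 (new)  [load 15/23]
  12 → shelf 4 (new)  [load 12/23]
  13 → shelf 5 (new)  [load 13/23]
  12 → shelf 6 (new)  [load 12/23]
  6 → shelf 3  [load 21/23]
  16 → shelf 7 (new)  [load 16/23]
  7 → shelf 7  [load 23/23]
  15 → shelf 8 (new)  [load 15/23]
8 shelves opened.

8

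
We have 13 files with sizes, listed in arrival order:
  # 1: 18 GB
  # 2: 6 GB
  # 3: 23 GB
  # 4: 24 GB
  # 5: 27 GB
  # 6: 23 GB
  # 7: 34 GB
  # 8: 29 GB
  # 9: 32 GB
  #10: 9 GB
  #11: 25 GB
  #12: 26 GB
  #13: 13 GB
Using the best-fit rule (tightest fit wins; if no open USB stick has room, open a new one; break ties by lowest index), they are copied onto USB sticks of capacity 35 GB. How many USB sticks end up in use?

  18 → USB stick 1 (new)  [load 18/35]
  6 → USB stick 1  [load 24/35]
  23 → USB stick 2 (new)  [load 23/35]
  24 → USB stick 3 (new)  [load 24/35]
  27 → USB stick 4 (new)  [load 27/35]
  23 → USB stick 5 (new)  [load 23/35]
  34 → USB stick 6 (new)  [load 34/35]
  29 → USB stick 7 (new)  [load 29/35]
  32 → USB stick 8 (new)  [load 32/35]
  9 → USB stick 1  [load 33/35]
  25 → USB stick 9 (new)  [load 25/35]
  26 → USB stick 10 (new)  [load 26/35]
  13 → USB stick 11 (new)  [load 13/35]
11 USB sticks opened.

11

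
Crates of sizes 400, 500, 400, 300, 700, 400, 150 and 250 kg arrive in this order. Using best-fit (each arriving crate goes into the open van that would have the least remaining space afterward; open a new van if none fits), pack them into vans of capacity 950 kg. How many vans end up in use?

4

  400 → van 1 (new)  [load 400/950]
  500 → van 1  [load 900/950]
  400 → van 2 (new)  [load 400/950]
  300 → van 2  [load 700/950]
  700 → van 3 (new)  [load 700/950]
  400 → van 4 (new)  [load 400/950]
  150 → van 2  [load 850/950]
  250 → van 3  [load 950/950]
4 vans opened.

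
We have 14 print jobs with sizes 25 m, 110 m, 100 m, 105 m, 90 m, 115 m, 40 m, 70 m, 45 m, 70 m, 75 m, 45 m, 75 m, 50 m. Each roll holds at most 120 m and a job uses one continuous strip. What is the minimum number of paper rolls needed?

9

Total = 115 + 110 + 105 + 100 + 90 + 75 + 75 + 70 + 70 + 50 + 45 + 45 + 40 + 25 = 1015 m.
Lower bound: ⌈1015/120⌉ = 9 paper rolls.
A packing using 9 paper rolls:
  roll 1: 115 = 115
  roll 2: 110 = 110
  roll 3: 105 = 105
  roll 4: 100 = 100
  roll 5: 90 + 25 = 115
  roll 6: 75 + 45 = 120
  roll 7: 75 + 45 = 120
  roll 8: 70 + 50 = 120
  roll 9: 70 + 40 = 110
This matches the lower bound, so 9 is optimal.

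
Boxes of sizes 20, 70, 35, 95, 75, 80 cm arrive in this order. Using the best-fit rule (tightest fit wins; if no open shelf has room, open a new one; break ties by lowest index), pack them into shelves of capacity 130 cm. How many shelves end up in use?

4

  20 → shelf 1 (new)  [load 20/130]
  70 → shelf 1  [load 90/130]
  35 → shelf 1  [load 125/130]
  95 → shelf 2 (new)  [load 95/130]
  75 → shelf 3 (new)  [load 75/130]
  80 → shelf 4 (new)  [load 80/130]
4 shelves opened.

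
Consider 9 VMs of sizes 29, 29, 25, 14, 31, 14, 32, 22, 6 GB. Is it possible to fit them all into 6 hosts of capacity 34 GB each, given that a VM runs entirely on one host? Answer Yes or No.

No

Total = 202 GB; ⌈202/34⌉ = 6.
The bound of 6 does not rule out 6, but exhaustive search shows no assignment into 6 hosts of capacity 34 GB exists — the minimum is 7.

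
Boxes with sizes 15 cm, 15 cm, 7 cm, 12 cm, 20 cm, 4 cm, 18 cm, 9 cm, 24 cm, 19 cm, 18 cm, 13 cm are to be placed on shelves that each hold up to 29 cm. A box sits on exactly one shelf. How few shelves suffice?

7

Total = 24 + 20 + 19 + 18 + 18 + 15 + 15 + 13 + 12 + 9 + 7 + 4 = 174 cm.
Lower bound: ⌈174/29⌉ = 6 shelves.
Also, 7 boxes each exceed 29/2 cm, and no two of those can share a shelf, so at least 7 shelves are needed.
A packing using 7 shelves:
  shelf 1: 24 + 4 = 28
  shelf 2: 20 + 9 = 29
  shelf 3: 19 + 7 = 26
  shelf 4: 18 = 18
  shelf 5: 18 = 18
  shelf 6: 15 + 13 = 28
  shelf 7: 15 + 12 = 27
This matches the lower bound, so 7 is optimal.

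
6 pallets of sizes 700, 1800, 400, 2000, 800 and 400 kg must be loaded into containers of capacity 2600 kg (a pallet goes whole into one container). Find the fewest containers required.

3

Total = 2000 + 1800 + 800 + 700 + 400 + 400 = 6100 kg.
Lower bound: ⌈6100/2600⌉ = 3 containers.
A packing using 3 containers:
  container 1: 2000 + 400 = 2400
  container 2: 1800 + 800 = 2600
  container 3: 700 + 400 = 1100
This matches the lower bound, so 3 is optimal.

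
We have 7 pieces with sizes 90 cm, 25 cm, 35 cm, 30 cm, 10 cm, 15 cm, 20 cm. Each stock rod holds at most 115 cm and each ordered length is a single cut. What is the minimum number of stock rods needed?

Total = 90 + 35 + 30 + 25 + 20 + 15 + 10 = 225 cm.
Lower bound: ⌈225/115⌉ = 2 stock rods.
A packing using 2 stock rods:
  stock rod 1: 90 + 25 = 115
  stock rod 2: 35 + 30 + 20 + 15 + 10 = 110
This matches the lower bound, so 2 is optimal.

2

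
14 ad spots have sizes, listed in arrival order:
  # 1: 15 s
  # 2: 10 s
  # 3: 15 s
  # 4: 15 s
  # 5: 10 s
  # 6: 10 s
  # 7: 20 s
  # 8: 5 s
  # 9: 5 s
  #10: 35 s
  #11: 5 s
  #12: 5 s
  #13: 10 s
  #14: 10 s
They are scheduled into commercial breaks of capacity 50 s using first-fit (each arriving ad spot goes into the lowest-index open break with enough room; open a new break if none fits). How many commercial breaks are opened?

  15 → break 1 (new)  [load 15/50]
  10 → break 1  [load 25/50]
  15 → break 1  [load 40/50]
  15 → break 2 (new)  [load 15/50]
  10 → break 1  [load 50/50]
  10 → break 2  [load 25/50]
  20 → break 2  [load 45/50]
  5 → break 2  [load 50/50]
  5 → break 3 (new)  [load 5/50]
  35 → break 3  [load 40/50]
  5 → break 3  [load 45/50]
  5 → break 3  [load 50/50]
  10 → break 4 (new)  [load 10/50]
  10 → break 4  [load 20/50]
4 commercial breaks opened.

4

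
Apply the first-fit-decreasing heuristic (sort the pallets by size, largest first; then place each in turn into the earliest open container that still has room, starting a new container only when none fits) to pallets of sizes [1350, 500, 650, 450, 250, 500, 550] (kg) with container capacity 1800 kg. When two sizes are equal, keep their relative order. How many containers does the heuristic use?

3

Sorted descending: 1350, 650, 550, 500, 500, 450, 250.
  1350 → container 1 (new)  [load 1350/1800]
  650 → container 2 (new)  [load 650/1800]
  550 → container 2  [load 1200/1800]
  500 → container 2  [load 1700/1800]
  500 → container 3 (new)  [load 500/1800]
  450 → container 1  [load 1800/1800]
  250 → container 3  [load 750/1800]
3 containers opened.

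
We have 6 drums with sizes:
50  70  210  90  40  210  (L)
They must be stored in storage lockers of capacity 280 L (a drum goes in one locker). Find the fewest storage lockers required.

Total = 210 + 210 + 90 + 70 + 50 + 40 = 670 L.
Lower bound: ⌈670/280⌉ = 3 storage lockers.
A packing using 3 storage lockers:
  locker 1: 210 + 70 = 280
  locker 2: 210 + 50 = 260
  locker 3: 90 + 40 = 130
This matches the lower bound, so 3 is optimal.

3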